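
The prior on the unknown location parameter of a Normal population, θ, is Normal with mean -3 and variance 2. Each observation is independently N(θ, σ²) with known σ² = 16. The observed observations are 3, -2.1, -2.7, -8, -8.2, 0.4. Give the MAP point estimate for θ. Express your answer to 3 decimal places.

n = 6; x̄ = (3 + (-2.1) + (-2.7) + (-8) + (-8.2) + 0.4)/6 = -17.6/6 = -44/15 ≈ -2.9333.
For a Normal prior and Normal likelihood with known variance, the posterior is Normal; its mode equals its mean, the precision-weighted average.
Prior precision 1/σ₀² = 1/2 = 0.5; data precision n/σ² = 6/16 = 0.375.
θ̂ = (0.5·(-3) + 0.375·(-44/15)) / (0.5 + 0.375) = (-2.6)/0.875 = -104/35 ≈ -2.971.

θ̂_MAP = -2.971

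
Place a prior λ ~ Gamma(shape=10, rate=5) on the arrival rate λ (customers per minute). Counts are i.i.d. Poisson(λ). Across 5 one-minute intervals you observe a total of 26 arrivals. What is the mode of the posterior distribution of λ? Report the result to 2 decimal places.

λ̂_MAP = 3.50

Σxᵢ = 26, n = 5.
Posterior ∝ λ^9e^(−5λ) · λ^26e^(−5λ) = λ^35e^(−10λ), i.e. Gamma(shape=36, rate=10).
The mode of a Gamma(a, b) with a ≥ 1 (shape–rate) is (a−1)/b = 35/10 ≈ 3.50.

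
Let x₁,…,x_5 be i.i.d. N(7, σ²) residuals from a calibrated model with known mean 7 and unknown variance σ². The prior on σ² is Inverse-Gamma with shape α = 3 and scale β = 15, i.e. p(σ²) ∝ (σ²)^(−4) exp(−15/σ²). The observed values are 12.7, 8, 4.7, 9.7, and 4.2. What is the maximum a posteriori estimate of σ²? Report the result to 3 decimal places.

σ̂²_MAP = 6.455

Sum of squared deviations about the known mean: SS = (12.7−7)² + (8−7)² + (4.7−7)² + (9.7−7)² + (4.2−7)² = 53.91.
The Normal likelihood contributes (σ²)^(−n/2) exp(−SS/(2σ²)), so the posterior is Inverse-Gamma(α + n/2, β + SS/2) = Inverse-Gamma(5.5, 41.955).
The mode of Inverse-Gamma(a, b) is b/(a+1) = 41.955/6.5 ≈ 6.455.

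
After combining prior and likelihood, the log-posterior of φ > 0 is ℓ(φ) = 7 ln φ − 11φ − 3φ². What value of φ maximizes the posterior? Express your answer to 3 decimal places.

φ̂_MAP = 0.500

ℓ'(φ) = 7/φ − 11 − 6φ. Setting this to zero and multiplying by φ: 6φ² + 11φ − 7 = 0.
φ = (−11 + √(11² + 4·6·7)) / (2·6) = (−11 + √289) / 12 = (−11 + 17)/12 = 1/2.
ℓ''(φ) = −7/φ² − 6 < 0, confirming a maximum.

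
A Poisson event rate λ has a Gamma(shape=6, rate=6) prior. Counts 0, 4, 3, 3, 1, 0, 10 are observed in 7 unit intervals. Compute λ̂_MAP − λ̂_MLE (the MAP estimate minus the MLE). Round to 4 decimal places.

Σxᵢ = 21. Posterior is Gamma(27, 13); MAP = (27−1)/13 = 26/13 ≈ 2.00000.
MLE = x̄ = 21/7 ≈ 3.00000.
Difference = 26/13 − 21/7 = -1 ≈ -1.0000.

MAP − MLE = -1.0000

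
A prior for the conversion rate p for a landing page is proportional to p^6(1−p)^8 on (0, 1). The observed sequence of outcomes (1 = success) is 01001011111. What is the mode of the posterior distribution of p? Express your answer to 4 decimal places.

The prior density ∝ p^6(1−p)^8 is the kernel of Beta(7, 9).
Data: 7 successes in 11 trials (from the sequence). The binomial likelihood contributes p^7(1−p)^4, so the posterior is Beta(7+7, 9+4) = Beta(14, 13).
For Beta(a, b) with a, b > 1 the mode is (a−1)/(a+b−2) = 13/25 ≈ 0.5200.

p̂_MAP = 0.5200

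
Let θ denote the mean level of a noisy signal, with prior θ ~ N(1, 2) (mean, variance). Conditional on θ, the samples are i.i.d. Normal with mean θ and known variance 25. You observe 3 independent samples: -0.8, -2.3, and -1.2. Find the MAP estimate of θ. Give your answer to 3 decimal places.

n = 3; x̄ = ((-0.8) + (-2.3) + (-1.2))/3 = -4.3/3 = -43/30 ≈ -1.4333.
For a Normal prior and Normal likelihood with known variance, the posterior is Normal; its mode equals its mean, the precision-weighted average.
Prior precision 1/σ₀² = 1/2 = 0.5; data precision n/σ² = 3/25 = 0.12.
θ̂ = (0.5·1 + 0.12·(-43/30)) / (0.5 + 0.12) = 0.328/0.62 = 82/155 ≈ 0.529.

θ̂_MAP = 0.529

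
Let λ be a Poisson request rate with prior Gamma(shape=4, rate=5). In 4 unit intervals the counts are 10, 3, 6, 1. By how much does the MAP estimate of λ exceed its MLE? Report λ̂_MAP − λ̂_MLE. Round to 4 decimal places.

MAP − MLE = -2.4444

Σxᵢ = 20. Posterior is Gamma(24, 9); MAP = (24−1)/9 = 23/9 ≈ 2.55556.
MLE = x̄ = 20/4 ≈ 5.00000.
Difference = 23/9 − 20/4 = -22/9 ≈ -2.4444.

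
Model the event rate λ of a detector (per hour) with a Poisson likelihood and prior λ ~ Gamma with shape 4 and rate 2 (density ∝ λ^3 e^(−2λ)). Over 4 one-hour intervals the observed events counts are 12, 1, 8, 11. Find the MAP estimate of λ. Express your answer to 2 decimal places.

λ̂_MAP = 5.83

Σxᵢ = 12+1+8+11 = 32, with n = 4.
Posterior ∝ λ^3e^(−2λ) · λ^32e^(−4λ) = λ^35e^(−6λ), i.e. Gamma(shape=36, rate=6).
The mode of a Gamma(a, b) with a ≥ 1 (shape–rate) is (a−1)/b = 35/6 ≈ 5.83.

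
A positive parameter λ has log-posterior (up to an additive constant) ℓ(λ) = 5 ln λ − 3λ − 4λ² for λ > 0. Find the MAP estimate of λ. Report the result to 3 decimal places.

λ̂_MAP = 0.625

ℓ'(λ) = 5/λ − 3 − 8λ. Setting this to zero and multiplying by λ: 8λ² + 3λ − 5 = 0.
λ = (−3 + √(3² + 4·8·5)) / (2·8) = (−3 + √169) / 16 = (−3 + 13)/16 = 5/8.
ℓ''(λ) = −5/λ² − 8 < 0, confirming a maximum.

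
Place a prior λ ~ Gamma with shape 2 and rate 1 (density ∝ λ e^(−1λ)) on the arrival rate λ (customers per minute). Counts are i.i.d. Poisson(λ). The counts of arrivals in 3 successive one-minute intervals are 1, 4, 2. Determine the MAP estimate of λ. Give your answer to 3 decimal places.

λ̂_MAP = 2.000

Σxᵢ = 1+4+2 = 7, with n = 3.
Posterior ∝ λe^(−1λ) · λ^7e^(−3λ) = λ^8e^(−4λ), i.e. Gamma(shape=9, rate=4).
The mode of a Gamma(a, b) with a ≥ 1 (shape–rate) is (a−1)/b = 8/4 ≈ 2.000.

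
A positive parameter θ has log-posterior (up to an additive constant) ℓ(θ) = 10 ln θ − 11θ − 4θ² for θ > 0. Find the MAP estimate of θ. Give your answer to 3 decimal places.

ℓ'(θ) = 10/θ − 11 − 8θ. Setting this to zero and multiplying by θ: 8θ² + 11θ − 10 = 0.
θ = (−11 + √(11² + 4·8·10)) / (2·8) = (−11 + √441) / 16 = (−11 + 21)/16 = 5/8.
ℓ''(θ) = −10/θ² − 8 < 0, confirming a maximum.

θ̂_MAP = 0.625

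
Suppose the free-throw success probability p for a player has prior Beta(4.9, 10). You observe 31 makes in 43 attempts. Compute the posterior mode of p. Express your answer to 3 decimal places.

p̂_MAP = 0.624

Prior: Beta(4.9, 10).
Data: 31 successes in 43 trials. The binomial likelihood contributes p^31(1−p)^12, so the posterior is Beta(4.9+31, 10+12) = Beta(35.9, 22).
For Beta(a, b) with a, b > 1 the mode is (a−1)/(a+b−2) = 34.9/55.9 ≈ 0.624.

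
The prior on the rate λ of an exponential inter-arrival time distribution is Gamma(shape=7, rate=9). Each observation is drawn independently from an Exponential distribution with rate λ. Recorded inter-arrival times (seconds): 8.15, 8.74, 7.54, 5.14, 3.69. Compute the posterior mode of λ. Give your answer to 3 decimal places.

λ̂_MAP = 0.260

The Exponential(rate=λ) likelihood is ∝ λ^n e^(−λΣtᵢ). Here n = 5 and Σtᵢ = 8.15 + 8.74 + 7.54 + 5.14 + 3.69 = 33.26.
Posterior ∝ λ^6e^(−9λ) · λ^5e^(−33.26λ) = λ^11e^(−42.26λ), i.e. Gamma(12, 42.26).
Mode = (a−1)/b = 11/42.26 ≈ 0.260.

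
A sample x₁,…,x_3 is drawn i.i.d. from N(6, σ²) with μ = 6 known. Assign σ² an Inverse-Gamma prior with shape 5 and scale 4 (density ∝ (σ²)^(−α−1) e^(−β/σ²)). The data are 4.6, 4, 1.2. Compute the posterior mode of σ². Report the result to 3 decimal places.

Sum of squared deviations about the known mean: SS = (4.6−6)² + (4−6)² + (1.2−6)² = 29.
The Normal likelihood contributes (σ²)^(−n/2) exp(−SS/(2σ²)), so the posterior is Inverse-Gamma(α + n/2, β + SS/2) = Inverse-Gamma(6.5, 18.5).
The mode of Inverse-Gamma(a, b) is b/(a+1) = 18.5/7.5 ≈ 2.467.

σ̂²_MAP = 2.467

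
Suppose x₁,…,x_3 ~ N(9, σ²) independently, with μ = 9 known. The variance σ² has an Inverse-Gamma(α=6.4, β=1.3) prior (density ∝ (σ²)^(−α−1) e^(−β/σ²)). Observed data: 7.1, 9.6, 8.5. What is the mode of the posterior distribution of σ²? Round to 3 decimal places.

Sum of squared deviations about the known mean: SS = (7.1−9)² + (9.6−9)² + (8.5−9)² = 4.22.
The Normal likelihood contributes (σ²)^(−n/2) exp(−SS/(2σ²)), so the posterior is Inverse-Gamma(α + n/2, β + SS/2) = Inverse-Gamma(7.9, 3.41).
The mode of Inverse-Gamma(a, b) is b/(a+1) = 3.41/8.9 ≈ 0.383.

σ̂²_MAP = 0.383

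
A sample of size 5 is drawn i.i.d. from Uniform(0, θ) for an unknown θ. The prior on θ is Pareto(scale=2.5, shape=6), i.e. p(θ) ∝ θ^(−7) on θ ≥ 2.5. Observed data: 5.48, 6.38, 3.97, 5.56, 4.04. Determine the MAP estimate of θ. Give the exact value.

The Uniform(0, θ) likelihood is θ^(−n) for θ ≥ max(xᵢ), zero otherwise. Here max(xᵢ) = 6.38.
Posterior ∝ θ^(−7) · θ^(−5) = θ^(−12) on θ ≥ max(2.5, 6.38) = 6.38.
This density is strictly decreasing in θ, so the posterior mode lies at the lower boundary of the support.

θ̂_MAP = 6.38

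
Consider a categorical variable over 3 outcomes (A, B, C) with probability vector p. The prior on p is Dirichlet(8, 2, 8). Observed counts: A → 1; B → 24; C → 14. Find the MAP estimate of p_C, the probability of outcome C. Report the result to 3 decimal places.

The posterior is Dirichlet(αᵢ + nᵢ) = Dirichlet(9, 26, 22).
For a Dirichlet(a₁,…,a_K) with all aᵢ > 1, the mode has j-th component (aⱼ − 1)/(Σaᵢ − K).
Here Σaᵢ = 57 and K = 3, so p_C = (22 − 1)/(57 − 3) = 21/54 ≈ 0.389.

MAP estimate of p_C = 0.389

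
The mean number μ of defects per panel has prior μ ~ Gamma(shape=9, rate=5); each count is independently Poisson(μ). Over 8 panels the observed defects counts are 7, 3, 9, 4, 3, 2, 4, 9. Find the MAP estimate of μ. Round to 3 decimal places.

Σxᵢ = 7+3+9+4+3+2+4+9 = 41, with n = 8.
Posterior ∝ μ^8e^(−5μ) · μ^41e^(−8μ) = μ^49e^(−13μ), i.e. Gamma(shape=50, rate=13).
The mode of a Gamma(a, b) with a ≥ 1 (shape–rate) is (a−1)/b = 49/13 ≈ 3.769.

μ̂_MAP = 3.769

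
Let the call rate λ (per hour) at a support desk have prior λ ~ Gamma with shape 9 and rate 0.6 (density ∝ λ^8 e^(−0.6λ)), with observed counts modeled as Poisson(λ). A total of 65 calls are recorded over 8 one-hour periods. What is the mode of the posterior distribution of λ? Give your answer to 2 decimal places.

Σxᵢ = 65, n = 8.
Posterior ∝ λ^8e^(−0.6λ) · λ^65e^(−8λ) = λ^73e^(−8.6λ), i.e. Gamma(shape=74, rate=8.6).
The mode of a Gamma(a, b) with a ≥ 1 (shape–rate) is (a−1)/b = 73/8.6 ≈ 8.49.

λ̂_MAP = 8.49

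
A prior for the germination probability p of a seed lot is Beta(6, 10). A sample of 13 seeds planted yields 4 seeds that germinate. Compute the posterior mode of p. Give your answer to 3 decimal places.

Prior: Beta(6, 10).
Data: 4 successes in 13 trials. The binomial likelihood contributes p^4(1−p)^9, so the posterior is Beta(6+4, 10+9) = Beta(10, 19).
For Beta(a, b) with a, b > 1 the mode is (a−1)/(a+b−2) = 9/27 ≈ 0.333.

p̂_MAP = 0.333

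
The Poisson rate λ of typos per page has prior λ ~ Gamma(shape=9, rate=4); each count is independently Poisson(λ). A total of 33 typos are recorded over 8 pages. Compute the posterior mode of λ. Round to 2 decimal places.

Σxᵢ = 33, n = 8.
Posterior ∝ λ^8e^(−4λ) · λ^33e^(−8λ) = λ^41e^(−12λ), i.e. Gamma(shape=42, rate=12).
The mode of a Gamma(a, b) with a ≥ 1 (shape–rate) is (a−1)/b = 41/12 ≈ 3.42.

λ̂_MAP = 3.42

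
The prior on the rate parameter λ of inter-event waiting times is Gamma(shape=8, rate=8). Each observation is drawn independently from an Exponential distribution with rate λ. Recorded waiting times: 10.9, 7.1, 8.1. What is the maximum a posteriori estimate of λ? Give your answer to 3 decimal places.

λ̂_MAP = 0.293

The Exponential(rate=λ) likelihood is ∝ λ^n e^(−λΣtᵢ). Here n = 3 and Σtᵢ = 10.9 + 7.1 + 8.1 = 26.1.
Posterior ∝ λ^7e^(−8λ) · λ^3e^(−26.1λ) = λ^10e^(−34.1λ), i.e. Gamma(11, 34.1).
Mode = (a−1)/b = 10/34.1 ≈ 0.293.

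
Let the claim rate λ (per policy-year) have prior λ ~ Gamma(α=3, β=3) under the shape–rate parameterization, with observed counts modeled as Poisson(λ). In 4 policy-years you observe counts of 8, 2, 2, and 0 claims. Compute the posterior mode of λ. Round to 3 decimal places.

λ̂_MAP = 2.000

Σxᵢ = 8+2+2+0 = 12, with n = 4.
Posterior ∝ λ^2e^(−3λ) · λ^12e^(−4λ) = λ^14e^(−7λ), i.e. Gamma(shape=15, rate=7).
The mode of a Gamma(a, b) with a ≥ 1 (shape–rate) is (a−1)/b = 14/7 ≈ 2.000.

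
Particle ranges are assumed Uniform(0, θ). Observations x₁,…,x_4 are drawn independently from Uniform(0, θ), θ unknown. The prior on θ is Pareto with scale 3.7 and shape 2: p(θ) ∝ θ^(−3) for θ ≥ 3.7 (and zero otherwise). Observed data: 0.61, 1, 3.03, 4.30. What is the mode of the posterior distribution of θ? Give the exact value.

The Uniform(0, θ) likelihood is θ^(−n) for θ ≥ max(xᵢ), zero otherwise. Here max(xᵢ) = 4.30.
Posterior ∝ θ^(−3) · θ^(−4) = θ^(−7) on θ ≥ max(3.7, 4.30) = 4.30.
This density is strictly decreasing in θ, so the posterior mode lies at the lower boundary of the support.

θ̂_MAP = 4.30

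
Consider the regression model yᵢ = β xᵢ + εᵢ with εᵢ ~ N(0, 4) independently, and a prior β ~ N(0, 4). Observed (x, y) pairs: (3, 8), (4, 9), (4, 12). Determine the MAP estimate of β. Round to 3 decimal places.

log p(β | y) = −Σ(yᵢ − βxᵢ)²/(2·4) − β²/(2·4) + const.
Setting the derivative to zero: Σxᵢ(yᵢ − βxᵢ)/4 − β/4 = 0, so β = Σxᵢyᵢ / (Σxᵢ² + σ²/τ²).
Σxᵢyᵢ = 3·8 + 4·9 + 4·12 = 108; Σxᵢ² = 41; σ²/τ² = 1.
β̂_MAP = 108 / (41 + 1) = 108/42 ≈ 2.571.

β̂_MAP = 2.571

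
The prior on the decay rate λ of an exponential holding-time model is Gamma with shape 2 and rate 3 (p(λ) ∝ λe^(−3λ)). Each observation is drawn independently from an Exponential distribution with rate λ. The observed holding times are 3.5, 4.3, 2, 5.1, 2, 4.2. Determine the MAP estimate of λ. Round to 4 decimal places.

The Exponential(rate=λ) likelihood is ∝ λ^n e^(−λΣtᵢ). Here n = 6 and Σtᵢ = 3.5 + 4.3 + 2 + 5.1 + 2 + 4.2 = 21.1.
Posterior ∝ λe^(−3λ) · λ^6e^(−21.1λ) = λ^7e^(−24.1λ), i.e. Gamma(8, 24.1).
Mode = (a−1)/b = 7/24.1 ≈ 0.2905.

λ̂_MAP = 0.2905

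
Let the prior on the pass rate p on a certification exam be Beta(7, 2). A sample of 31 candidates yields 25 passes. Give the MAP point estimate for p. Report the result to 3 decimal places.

p̂_MAP = 0.816

Prior: Beta(7, 2).
Data: 25 successes in 31 trials. The binomial likelihood contributes p^25(1−p)^6, so the posterior is Beta(7+25, 2+6) = Beta(32, 8).
For Beta(a, b) with a, b > 1 the mode is (a−1)/(a+b−2) = 31/38 ≈ 0.816.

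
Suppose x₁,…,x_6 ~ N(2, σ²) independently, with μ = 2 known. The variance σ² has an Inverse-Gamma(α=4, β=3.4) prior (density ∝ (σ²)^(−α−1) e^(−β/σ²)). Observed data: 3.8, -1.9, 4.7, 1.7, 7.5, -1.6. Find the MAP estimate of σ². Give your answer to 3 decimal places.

Sum of squared deviations about the known mean: SS = (3.8−2)² + (-1.9−2)² + (4.7−2)² + (1.7−2)² + (7.5−2)² + (-1.6−2)² = 69.04.
The Normal likelihood contributes (σ²)^(−n/2) exp(−SS/(2σ²)), so the posterior is Inverse-Gamma(α + n/2, β + SS/2) = Inverse-Gamma(7, 37.92).
The mode of Inverse-Gamma(a, b) is b/(a+1) = 37.92/8 ≈ 4.740.

σ̂²_MAP = 4.740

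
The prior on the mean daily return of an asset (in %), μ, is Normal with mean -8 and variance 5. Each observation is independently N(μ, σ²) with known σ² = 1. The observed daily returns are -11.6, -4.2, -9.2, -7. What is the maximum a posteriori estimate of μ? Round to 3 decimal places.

n = 4; x̄ = ((-11.6) + (-4.2) + (-9.2) + (-7))/4 = -32/4 = -8.
For a Normal prior and Normal likelihood with known variance, the posterior is Normal; its mode equals its mean, the precision-weighted average.
Prior precision 1/σ₀² = 1/5 = 0.2; data precision n/σ² = 4/1 = 4.
μ̂ = (0.2·(-8) + 4·(-8)) / (0.2 + 4) = (-33.6)/4.2 = -8.000.

μ̂_MAP = -8.000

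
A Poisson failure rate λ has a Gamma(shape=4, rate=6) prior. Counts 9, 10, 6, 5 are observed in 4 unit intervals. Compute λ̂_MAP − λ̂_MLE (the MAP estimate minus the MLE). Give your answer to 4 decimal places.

Σxᵢ = 30. Posterior is Gamma(34, 10); MAP = (34−1)/10 = 33/10 ≈ 3.30000.
MLE = x̄ = 30/4 ≈ 7.50000.
Difference = 33/10 − 30/4 = -21/5 ≈ -4.2000.

MAP − MLE = -4.2000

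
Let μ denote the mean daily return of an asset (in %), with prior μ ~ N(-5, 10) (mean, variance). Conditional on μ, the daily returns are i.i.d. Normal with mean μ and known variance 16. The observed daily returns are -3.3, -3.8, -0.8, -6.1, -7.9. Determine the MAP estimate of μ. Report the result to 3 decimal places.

μ̂_MAP = -4.530

n = 5; x̄ = ((-3.3) + (-3.8) + (-0.8) + (-6.1) + (-7.9))/5 = -21.9/5 = -4.38.
For a Normal prior and Normal likelihood with known variance, the posterior is Normal; its mode equals its mean, the precision-weighted average.
Prior precision 1/σ₀² = 1/10 = 0.1; data precision n/σ² = 5/16 = 0.3125.
μ̂ = (0.1·(-5) + 0.3125·(-4.38)) / (0.1 + 0.3125) = (-1.86875)/0.4125 = -299/66 ≈ -4.530.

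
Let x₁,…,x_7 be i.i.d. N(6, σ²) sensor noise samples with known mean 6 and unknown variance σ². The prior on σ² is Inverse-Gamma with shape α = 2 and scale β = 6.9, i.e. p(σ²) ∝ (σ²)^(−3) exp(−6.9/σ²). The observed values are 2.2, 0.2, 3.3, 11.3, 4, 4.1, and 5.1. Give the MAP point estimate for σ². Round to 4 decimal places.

σ̂²_MAP = 8.1292

Sum of squared deviations about the known mean: SS = (2.2−6)² + (0.2−6)² + (3.3−6)² + (11.3−6)² + (4−6)² + (4.1−6)² + (5.1−6)² = 91.88.
The Normal likelihood contributes (σ²)^(−n/2) exp(−SS/(2σ²)), so the posterior is Inverse-Gamma(α + n/2, β + SS/2) = Inverse-Gamma(5.5, 52.84).
The mode of Inverse-Gamma(a, b) is b/(a+1) = 52.84/6.5 ≈ 8.1292.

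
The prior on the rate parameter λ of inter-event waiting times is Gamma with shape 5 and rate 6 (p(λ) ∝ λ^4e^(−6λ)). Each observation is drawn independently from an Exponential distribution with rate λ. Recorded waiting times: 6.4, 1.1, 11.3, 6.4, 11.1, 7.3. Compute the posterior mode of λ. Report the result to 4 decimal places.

The Exponential(rate=λ) likelihood is ∝ λ^n e^(−λΣtᵢ). Here n = 6 and Σtᵢ = 6.4 + 1.1 + 11.3 + 6.4 + 11.1 + 7.3 = 43.6.
Posterior ∝ λ^4e^(−6λ) · λ^6e^(−43.6λ) = λ^10e^(−49.6λ), i.e. Gamma(11, 49.6).
Mode = (a−1)/b = 10/49.6 ≈ 0.2016.

λ̂_MAP = 0.2016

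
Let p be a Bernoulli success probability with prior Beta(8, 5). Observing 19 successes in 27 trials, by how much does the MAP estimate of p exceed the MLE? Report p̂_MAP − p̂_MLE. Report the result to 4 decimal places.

MAP − MLE = -0.0195

Posterior is Beta(27, 13); MAP = (27−1)/(40−2) = 26/38 ≈ 0.68421.
MLE ignores the prior: p̂_MLE = k/n = 19/27 ≈ 0.70370.
Difference = 26/38 − 19/27 = -10/513 ≈ -0.0195.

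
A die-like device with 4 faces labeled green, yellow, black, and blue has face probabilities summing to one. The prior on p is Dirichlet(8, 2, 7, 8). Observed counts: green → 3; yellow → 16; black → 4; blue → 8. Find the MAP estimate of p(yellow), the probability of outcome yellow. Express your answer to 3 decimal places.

MAP estimate of p(yellow) = 0.327

The posterior is Dirichlet(αᵢ + nᵢ) = Dirichlet(11, 18, 11, 16).
For a Dirichlet(a₁,…,a_K) with all aᵢ > 1, the mode has j-th component (aⱼ − 1)/(Σaᵢ − K).
Here Σaᵢ = 56 and K = 4, so p(yellow) = (18 − 1)/(56 − 4) = 17/52 ≈ 0.327.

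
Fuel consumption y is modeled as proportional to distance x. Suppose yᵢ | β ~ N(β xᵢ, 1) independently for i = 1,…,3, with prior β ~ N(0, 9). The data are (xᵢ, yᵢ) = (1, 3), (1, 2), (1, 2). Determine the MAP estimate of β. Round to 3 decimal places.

log p(β | y) = −Σ(yᵢ − βxᵢ)²/(2·1) − β²/(2·9) + const.
Setting the derivative to zero: Σxᵢ(yᵢ − βxᵢ)/1 − β/9 = 0, so β = Σxᵢyᵢ / (Σxᵢ² + σ²/τ²).
Σxᵢyᵢ = 1·3 + 1·2 + 1·2 = 7; Σxᵢ² = 3; σ²/τ² = 1/9.
β̂_MAP = 7 / (3 + 1/9) = 7/(28/9) = 9/4 ≈ 2.250.

β̂_MAP = 2.250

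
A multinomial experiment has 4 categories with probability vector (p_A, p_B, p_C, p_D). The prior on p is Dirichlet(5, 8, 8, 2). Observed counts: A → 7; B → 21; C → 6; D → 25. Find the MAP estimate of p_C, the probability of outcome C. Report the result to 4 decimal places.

The posterior is Dirichlet(αᵢ + nᵢ) = Dirichlet(12, 29, 14, 27).
For a Dirichlet(a₁,…,a_K) with all aᵢ > 1, the mode has j-th component (aⱼ − 1)/(Σaᵢ − K).
Here Σaᵢ = 82 and K = 4, so p_C = (14 − 1)/(82 − 4) = 13/78 ≈ 0.1667.

MAP estimate of p_C = 0.1667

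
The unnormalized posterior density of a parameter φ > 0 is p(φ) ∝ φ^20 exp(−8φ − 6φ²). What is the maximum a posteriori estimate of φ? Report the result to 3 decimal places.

φ̂_MAP = 1.000

ℓ'(φ) = 20/φ − 8 − 12φ. Setting this to zero and multiplying by φ: 12φ² + 8φ − 20 = 0.
φ = (−8 + √(8² + 4·12·20)) / (2·12) = (−8 + √1024) / 24 = (−8 + 32)/24 = 1.
ℓ''(φ) = −20/φ² − 12 < 0, confirming a maximum.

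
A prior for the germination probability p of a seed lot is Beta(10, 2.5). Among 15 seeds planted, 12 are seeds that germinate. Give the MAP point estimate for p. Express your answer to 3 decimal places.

Prior: Beta(10, 2.5).
Data: 12 successes in 15 trials. The binomial likelihood contributes p^12(1−p)^3, so the posterior is Beta(10+12, 2.5+3) = Beta(22, 5.5).
For Beta(a, b) with a, b > 1 the mode is (a−1)/(a+b−2) = 21/25.5 ≈ 0.824.

p̂_MAP = 0.824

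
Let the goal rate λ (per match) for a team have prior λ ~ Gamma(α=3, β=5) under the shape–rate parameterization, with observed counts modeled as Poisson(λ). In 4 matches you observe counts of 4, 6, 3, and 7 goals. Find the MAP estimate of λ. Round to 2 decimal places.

Σxᵢ = 4+6+3+7 = 20, with n = 4.
Posterior ∝ λ^2e^(−5λ) · λ^20e^(−4λ) = λ^22e^(−9λ), i.e. Gamma(shape=23, rate=9).
The mode of a Gamma(a, b) with a ≥ 1 (shape–rate) is (a−1)/b = 22/9 ≈ 2.44.

λ̂_MAP = 2.44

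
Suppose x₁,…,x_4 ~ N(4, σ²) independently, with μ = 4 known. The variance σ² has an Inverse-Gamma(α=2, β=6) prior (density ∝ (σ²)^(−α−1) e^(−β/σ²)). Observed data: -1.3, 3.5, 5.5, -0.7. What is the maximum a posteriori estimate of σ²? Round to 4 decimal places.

σ̂²_MAP = 6.4680

Sum of squared deviations about the known mean: SS = (-1.3−4)² + (3.5−4)² + (5.5−4)² + (-0.7−4)² = 52.68.
The Normal likelihood contributes (σ²)^(−n/2) exp(−SS/(2σ²)), so the posterior is Inverse-Gamma(α + n/2, β + SS/2) = Inverse-Gamma(4, 32.34).
The mode of Inverse-Gamma(a, b) is b/(a+1) = 32.34/5 ≈ 6.4680.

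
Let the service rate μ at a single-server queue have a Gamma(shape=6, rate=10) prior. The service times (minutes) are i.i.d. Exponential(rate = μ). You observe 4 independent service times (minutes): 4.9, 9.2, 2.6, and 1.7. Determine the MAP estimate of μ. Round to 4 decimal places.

The Exponential(rate=μ) likelihood is ∝ μ^n e^(−μΣtᵢ). Here n = 4 and Σtᵢ = 4.9 + 9.2 + 2.6 + 1.7 = 18.4.
Posterior ∝ μ^5e^(−10μ) · μ^4e^(−18.4μ) = μ^9e^(−28.4μ), i.e. Gamma(10, 28.4).
Mode = (a−1)/b = 9/28.4 ≈ 0.3169.

μ̂_MAP = 0.3169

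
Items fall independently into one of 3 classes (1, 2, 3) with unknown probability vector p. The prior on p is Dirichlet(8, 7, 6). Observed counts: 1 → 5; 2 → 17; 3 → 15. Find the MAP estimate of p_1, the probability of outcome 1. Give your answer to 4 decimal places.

MAP estimate: 0.2182

The posterior is Dirichlet(αᵢ + nᵢ) = Dirichlet(13, 24, 21).
For a Dirichlet(a₁,…,a_K) with all aᵢ > 1, the mode has j-th component (aⱼ − 1)/(Σaᵢ − K).
Here Σaᵢ = 58 and K = 3, so p_1 = (13 − 1)/(58 − 3) = 12/55 ≈ 0.2182.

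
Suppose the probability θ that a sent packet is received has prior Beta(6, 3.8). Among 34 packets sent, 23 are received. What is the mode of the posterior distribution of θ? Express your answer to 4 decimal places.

θ̂_MAP = 0.6699

Prior: Beta(6, 3.8).
Data: 23 successes in 34 trials. The binomial likelihood contributes θ^23(1−θ)^11, so the posterior is Beta(6+23, 3.8+11) = Beta(29, 14.8).
For Beta(a, b) with a, b > 1 the mode is (a−1)/(a+b−2) = 28/41.8 ≈ 0.6699.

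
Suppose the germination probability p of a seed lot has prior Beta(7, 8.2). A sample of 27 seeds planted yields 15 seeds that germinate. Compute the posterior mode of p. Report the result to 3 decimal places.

Prior: Beta(7, 8.2).
Data: 15 successes in 27 trials. The binomial likelihood contributes p^15(1−p)^12, so the posterior is Beta(7+15, 8.2+12) = Beta(22, 20.2).
For Beta(a, b) with a, b > 1 the mode is (a−1)/(a+b−2) = 21/40.2 ≈ 0.522.

p̂_MAP = 0.522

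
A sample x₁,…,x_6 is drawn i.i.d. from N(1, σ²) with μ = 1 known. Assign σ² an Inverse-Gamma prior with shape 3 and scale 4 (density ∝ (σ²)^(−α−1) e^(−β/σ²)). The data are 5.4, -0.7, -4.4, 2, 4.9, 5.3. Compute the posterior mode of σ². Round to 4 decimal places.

σ̂²_MAP = 6.7221

Sum of squared deviations about the known mean: SS = (5.4−1)² + (-0.7−1)² + (-4.4−1)² + (2−1)² + (4.9−1)² + (5.3−1)² = 86.11.
The Normal likelihood contributes (σ²)^(−n/2) exp(−SS/(2σ²)), so the posterior is Inverse-Gamma(α + n/2, β + SS/2) = Inverse-Gamma(6, 47.055).
The mode of Inverse-Gamma(a, b) is b/(a+1) = 47.055/7 ≈ 6.7221.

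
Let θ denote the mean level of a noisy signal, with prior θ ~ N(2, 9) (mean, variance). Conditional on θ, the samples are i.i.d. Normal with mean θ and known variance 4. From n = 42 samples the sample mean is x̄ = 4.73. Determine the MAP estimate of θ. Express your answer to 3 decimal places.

n = 42, x̄ = 4.73.
For a Normal prior and Normal likelihood with known variance, the posterior is Normal; its mode equals its mean, the precision-weighted average.
Prior precision 1/σ₀² = 1/9; data precision n/σ² = 42/4 = 10.5.
θ̂ = ((1/9)·2 + 10.5·4.73) / (1/9 + 10.5) = (89797/1800)/(191/18) = 89797/19100 ≈ 4.701.

θ̂_MAP = 4.701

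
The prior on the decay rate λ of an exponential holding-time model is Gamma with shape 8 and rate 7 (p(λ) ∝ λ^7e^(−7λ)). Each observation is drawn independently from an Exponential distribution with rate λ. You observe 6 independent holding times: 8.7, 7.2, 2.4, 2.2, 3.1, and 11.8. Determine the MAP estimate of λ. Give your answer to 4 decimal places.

The Exponential(rate=λ) likelihood is ∝ λ^n e^(−λΣtᵢ). Here n = 6 and Σtᵢ = 8.7 + 7.2 + 2.4 + 2.2 + 3.1 + 11.8 = 35.4.
Posterior ∝ λ^7e^(−7λ) · λ^6e^(−35.4λ) = λ^13e^(−42.4λ), i.e. Gamma(14, 42.4).
Mode = (a−1)/b = 13/42.4 ≈ 0.3066.

λ̂_MAP = 0.3066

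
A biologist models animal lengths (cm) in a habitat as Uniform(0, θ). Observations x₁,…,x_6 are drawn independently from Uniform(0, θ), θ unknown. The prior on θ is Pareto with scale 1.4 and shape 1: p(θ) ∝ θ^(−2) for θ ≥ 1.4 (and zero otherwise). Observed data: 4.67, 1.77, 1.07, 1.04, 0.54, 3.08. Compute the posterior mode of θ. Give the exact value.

The Uniform(0, θ) likelihood is θ^(−n) for θ ≥ max(xᵢ), zero otherwise. Here max(xᵢ) = 4.67.
Posterior ∝ θ^(−2) · θ^(−6) = θ^(−8) on θ ≥ max(1.4, 4.67) = 4.67.
This density is strictly decreasing in θ, so the posterior mode lies at the lower boundary of the support.

θ̂_MAP = 4.67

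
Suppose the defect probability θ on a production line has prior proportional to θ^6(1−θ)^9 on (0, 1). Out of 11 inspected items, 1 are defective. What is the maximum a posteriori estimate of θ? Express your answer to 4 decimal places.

θ̂_MAP = 0.2692

The prior density ∝ θ^6(1−θ)^9 is the kernel of Beta(7, 10).
Data: 1 success in 11 trials. The binomial likelihood contributes θ(1−θ)^10, so the posterior is Beta(7+1, 10+10) = Beta(8, 20).
For Beta(a, b) with a, b > 1 the mode is (a−1)/(a+b−2) = 7/26 ≈ 0.2692.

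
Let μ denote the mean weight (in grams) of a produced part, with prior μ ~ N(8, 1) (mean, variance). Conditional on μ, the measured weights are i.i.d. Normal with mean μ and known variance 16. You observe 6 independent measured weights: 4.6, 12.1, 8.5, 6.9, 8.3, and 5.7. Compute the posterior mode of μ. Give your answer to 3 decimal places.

μ̂_MAP = 7.914

n = 6; x̄ = (4.6 + 12.1 + 8.5 + 6.9 + 8.3 + 5.7)/6 = 46.1/6 = 461/60 ≈ 7.6833.
For a Normal prior and Normal likelihood with known variance, the posterior is Normal; its mode equals its mean, the precision-weighted average.
Prior precision 1/σ₀² = 1/1 = 1; data precision n/σ² = 6/16 = 0.375.
μ̂ = (1·8 + 0.375·(461/60)) / (1 + 0.375) = 10.88125/1.375 = 1741/220 ≈ 7.914.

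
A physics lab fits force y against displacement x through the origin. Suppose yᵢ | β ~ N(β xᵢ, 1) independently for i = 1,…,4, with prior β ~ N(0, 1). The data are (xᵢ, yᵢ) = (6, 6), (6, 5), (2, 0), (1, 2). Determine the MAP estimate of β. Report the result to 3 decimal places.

β̂_MAP = 0.872

log p(β | y) = −Σ(yᵢ − βxᵢ)²/(2·1) − β²/(2·1) + const.
Setting the derivative to zero: Σxᵢ(yᵢ − βxᵢ)/1 − β/1 = 0, so β = Σxᵢyᵢ / (Σxᵢ² + σ²/τ²).
Σxᵢyᵢ = 6·6 + 6·5 + 2·0 + 1·2 = 68; Σxᵢ² = 77; σ²/τ² = 1.
β̂_MAP = 68 / (77 + 1) = 68/78 ≈ 0.872.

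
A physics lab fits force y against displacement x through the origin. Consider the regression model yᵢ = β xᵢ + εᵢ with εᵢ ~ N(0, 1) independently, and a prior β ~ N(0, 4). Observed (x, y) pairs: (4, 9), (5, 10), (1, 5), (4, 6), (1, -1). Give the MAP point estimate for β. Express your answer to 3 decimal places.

log p(β | y) = −Σ(yᵢ − βxᵢ)²/(2·1) − β²/(2·4) + const.
Setting the derivative to zero: Σxᵢ(yᵢ − βxᵢ)/1 − β/4 = 0, so β = Σxᵢyᵢ / (Σxᵢ² + σ²/τ²).
Σxᵢyᵢ = 4·9 + 5·10 + 1·5 + 4·6 + 1·(-1) = 114; Σxᵢ² = 59; σ²/τ² = 0.25.
β̂_MAP = 114 / (59 + 0.25) = 114/59.25 ≈ 1.924.

β̂_MAP = 1.924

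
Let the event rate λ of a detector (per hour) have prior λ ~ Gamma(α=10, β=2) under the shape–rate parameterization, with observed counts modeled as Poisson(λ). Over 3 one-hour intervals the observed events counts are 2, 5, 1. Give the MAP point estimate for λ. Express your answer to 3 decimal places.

Σxᵢ = 2+5+1 = 8, with n = 3.
Posterior ∝ λ^9e^(−2λ) · λ^8e^(−3λ) = λ^17e^(−5λ), i.e. Gamma(shape=18, rate=5).
The mode of a Gamma(a, b) with a ≥ 1 (shape–rate) is (a−1)/b = 17/5 ≈ 3.400.

λ̂_MAP = 3.400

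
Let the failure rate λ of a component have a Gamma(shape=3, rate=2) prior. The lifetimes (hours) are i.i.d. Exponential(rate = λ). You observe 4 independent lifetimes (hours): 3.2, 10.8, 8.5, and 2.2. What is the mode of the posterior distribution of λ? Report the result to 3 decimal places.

λ̂_MAP = 0.225

The Exponential(rate=λ) likelihood is ∝ λ^n e^(−λΣtᵢ). Here n = 4 and Σtᵢ = 3.2 + 10.8 + 8.5 + 2.2 = 24.7.
Posterior ∝ λ^2e^(−2λ) · λ^4e^(−24.7λ) = λ^6e^(−26.7λ), i.e. Gamma(7, 26.7).
Mode = (a−1)/b = 6/26.7 ≈ 0.225.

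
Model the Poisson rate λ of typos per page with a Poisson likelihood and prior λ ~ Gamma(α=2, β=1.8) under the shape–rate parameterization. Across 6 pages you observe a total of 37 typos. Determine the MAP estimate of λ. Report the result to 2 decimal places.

Σxᵢ = 37, n = 6.
Posterior ∝ λe^(−1.8λ) · λ^37e^(−6λ) = λ^38e^(−7.8λ), i.e. Gamma(shape=39, rate=7.8).
The mode of a Gamma(a, b) with a ≥ 1 (shape–rate) is (a−1)/b = 38/7.8 ≈ 4.87.

λ̂_MAP = 4.87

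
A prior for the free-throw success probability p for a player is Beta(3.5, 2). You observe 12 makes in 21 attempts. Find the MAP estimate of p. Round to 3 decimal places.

Prior: Beta(3.5, 2).
Data: 12 successes in 21 trials. The binomial likelihood contributes p^12(1−p)^9, so the posterior is Beta(3.5+12, 2+9) = Beta(15.5, 11).
For Beta(a, b) with a, b > 1 the mode is (a−1)/(a+b−2) = 14.5/24.5 ≈ 0.592.

p̂_MAP = 0.592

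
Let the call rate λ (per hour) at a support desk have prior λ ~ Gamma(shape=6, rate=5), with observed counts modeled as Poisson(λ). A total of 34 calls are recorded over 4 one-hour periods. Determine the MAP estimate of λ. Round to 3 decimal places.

Σxᵢ = 34, n = 4.
Posterior ∝ λ^5e^(−5λ) · λ^34e^(−4λ) = λ^39e^(−9λ), i.e. Gamma(shape=40, rate=9).
The mode of a Gamma(a, b) with a ≥ 1 (shape–rate) is (a−1)/b = 39/9 ≈ 4.333.

λ̂_MAP = 4.333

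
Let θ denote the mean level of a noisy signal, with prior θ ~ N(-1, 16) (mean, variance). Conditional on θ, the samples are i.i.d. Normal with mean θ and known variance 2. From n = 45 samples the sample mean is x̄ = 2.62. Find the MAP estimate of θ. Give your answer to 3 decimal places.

θ̂_MAP = 2.610

n = 45, x̄ = 2.62.
For a Normal prior and Normal likelihood with known variance, the posterior is Normal; its mode equals its mean, the precision-weighted average.
Prior precision 1/σ₀² = 1/16 = 0.0625; data precision n/σ² = 45/2 = 22.5.
θ̂ = (0.0625·(-1) + 22.5·2.62) / (0.0625 + 22.5) = 58.8875/22.5625 = 4711/1805 ≈ 2.610.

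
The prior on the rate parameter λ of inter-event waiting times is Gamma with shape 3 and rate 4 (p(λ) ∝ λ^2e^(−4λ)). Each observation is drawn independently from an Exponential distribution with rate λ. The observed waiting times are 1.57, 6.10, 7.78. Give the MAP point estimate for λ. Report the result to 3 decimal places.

λ̂_MAP = 0.257

The Exponential(rate=λ) likelihood is ∝ λ^n e^(−λΣtᵢ). Here n = 3 and Σtᵢ = 1.57 + 6.10 + 7.78 = 15.45.
Posterior ∝ λ^2e^(−4λ) · λ^3e^(−15.45λ) = λ^5e^(−19.45λ), i.e. Gamma(6, 19.45).
Mode = (a−1)/b = 5/19.45 ≈ 0.257.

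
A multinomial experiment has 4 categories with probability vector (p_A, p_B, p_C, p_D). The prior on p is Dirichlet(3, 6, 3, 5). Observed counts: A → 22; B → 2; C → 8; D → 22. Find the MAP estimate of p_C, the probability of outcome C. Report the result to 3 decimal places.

MAP estimate of p_C = 0.149

The posterior is Dirichlet(αᵢ + nᵢ) = Dirichlet(25, 8, 11, 27).
For a Dirichlet(a₁,…,a_K) with all aᵢ > 1, the mode has j-th component (aⱼ − 1)/(Σaᵢ − K).
Here Σaᵢ = 71 and K = 4, so p_C = (11 − 1)/(71 − 4) = 10/67 ≈ 0.149.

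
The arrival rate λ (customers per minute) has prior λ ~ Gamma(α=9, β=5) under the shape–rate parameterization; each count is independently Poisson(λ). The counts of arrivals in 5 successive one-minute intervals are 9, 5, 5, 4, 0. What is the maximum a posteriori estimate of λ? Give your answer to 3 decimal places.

λ̂_MAP = 3.100

Σxᵢ = 9+5+5+4+0 = 23, with n = 5.
Posterior ∝ λ^8e^(−5λ) · λ^23e^(−5λ) = λ^31e^(−10λ), i.e. Gamma(shape=32, rate=10).
The mode of a Gamma(a, b) with a ≥ 1 (shape–rate) is (a−1)/b = 31/10 ≈ 3.100.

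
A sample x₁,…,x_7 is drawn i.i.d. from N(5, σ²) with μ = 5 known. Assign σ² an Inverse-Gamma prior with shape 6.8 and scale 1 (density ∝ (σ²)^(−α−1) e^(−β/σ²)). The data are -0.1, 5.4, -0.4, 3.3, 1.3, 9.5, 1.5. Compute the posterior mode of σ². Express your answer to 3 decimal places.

Sum of squared deviations about the known mean: SS = (-0.1−5)² + (5.4−5)² + (-0.4−5)² + (3.3−5)² + (1.3−5)² + (9.5−5)² + (1.5−5)² = 104.41.
The Normal likelihood contributes (σ²)^(−n/2) exp(−SS/(2σ²)), so the posterior is Inverse-Gamma(α + n/2, β + SS/2) = Inverse-Gamma(10.3, 53.205).
The mode of Inverse-Gamma(a, b) is b/(a+1) = 53.205/11.3 ≈ 4.708.

σ̂²_MAP = 4.708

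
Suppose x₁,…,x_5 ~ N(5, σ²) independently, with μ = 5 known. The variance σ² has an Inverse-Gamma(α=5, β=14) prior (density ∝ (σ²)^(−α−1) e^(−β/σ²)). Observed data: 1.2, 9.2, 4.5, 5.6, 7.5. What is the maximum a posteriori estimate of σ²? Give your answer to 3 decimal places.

Sum of squared deviations about the known mean: SS = (1.2−5)² + (9.2−5)² + (4.5−5)² + (5.6−5)² + (7.5−5)² = 38.94.
The Normal likelihood contributes (σ²)^(−n/2) exp(−SS/(2σ²)), so the posterior is Inverse-Gamma(α + n/2, β + SS/2) = Inverse-Gamma(7.5, 33.47).
The mode of Inverse-Gamma(a, b) is b/(a+1) = 33.47/8.5 ≈ 3.938.

σ̂²_MAP = 3.938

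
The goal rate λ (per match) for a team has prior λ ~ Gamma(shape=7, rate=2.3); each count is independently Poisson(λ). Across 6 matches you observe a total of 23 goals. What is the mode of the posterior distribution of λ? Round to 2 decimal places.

Σxᵢ = 23, n = 6.
Posterior ∝ λ^6e^(−2.3λ) · λ^23e^(−6λ) = λ^29e^(−8.3λ), i.e. Gamma(shape=30, rate=8.3).
The mode of a Gamma(a, b) with a ≥ 1 (shape–rate) is (a−1)/b = 29/8.3 ≈ 3.49.

λ̂_MAP = 3.49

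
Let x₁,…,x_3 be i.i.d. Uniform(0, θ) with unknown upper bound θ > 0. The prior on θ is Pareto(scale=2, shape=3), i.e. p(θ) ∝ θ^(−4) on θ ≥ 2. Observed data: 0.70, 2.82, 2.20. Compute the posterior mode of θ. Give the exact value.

θ̂_MAP = 2.82

The Uniform(0, θ) likelihood is θ^(−n) for θ ≥ max(xᵢ), zero otherwise. Here max(xᵢ) = 2.82.
Posterior ∝ θ^(−4) · θ^(−3) = θ^(−7) on θ ≥ max(2, 2.82) = 2.82.
This density is strictly decreasing in θ, so the posterior mode lies at the lower boundary of the support.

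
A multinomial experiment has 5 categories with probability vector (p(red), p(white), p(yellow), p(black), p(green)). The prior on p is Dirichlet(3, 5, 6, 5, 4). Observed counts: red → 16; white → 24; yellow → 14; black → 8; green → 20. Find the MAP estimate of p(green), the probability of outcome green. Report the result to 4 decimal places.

MAP estimate of p(green) = 0.2300

The posterior is Dirichlet(αᵢ + nᵢ) = Dirichlet(19, 29, 20, 13, 24).
For a Dirichlet(a₁,…,a_K) with all aᵢ > 1, the mode has j-th component (aⱼ − 1)/(Σaᵢ − K).
Here Σaᵢ = 105 and K = 5, so p(green) = (24 − 1)/(105 − 5) = 23/100 ≈ 0.2300.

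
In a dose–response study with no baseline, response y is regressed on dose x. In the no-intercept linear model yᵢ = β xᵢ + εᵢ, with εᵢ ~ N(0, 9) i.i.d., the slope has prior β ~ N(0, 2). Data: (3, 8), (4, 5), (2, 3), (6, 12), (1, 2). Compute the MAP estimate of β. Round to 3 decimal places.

log p(β | y) = −Σ(yᵢ − βxᵢ)²/(2·9) − β²/(2·2) + const.
Setting the derivative to zero: Σxᵢ(yᵢ − βxᵢ)/9 − β/2 = 0, so β = Σxᵢyᵢ / (Σxᵢ² + σ²/τ²).
Σxᵢyᵢ = 3·8 + 4·5 + 2·3 + 6·12 + 1·2 = 124; Σxᵢ² = 66; σ²/τ² = 4.5.
β̂_MAP = 124 / (66 + 4.5) = 124/70.5 ≈ 1.759.

β̂_MAP = 1.759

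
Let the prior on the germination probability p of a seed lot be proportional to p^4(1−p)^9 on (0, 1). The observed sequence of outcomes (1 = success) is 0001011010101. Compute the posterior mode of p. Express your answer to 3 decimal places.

p̂_MAP = 0.385

The prior density ∝ p^4(1−p)^9 is the kernel of Beta(5, 10).
Data: 6 successes in 13 trials (from the sequence). The binomial likelihood contributes p^6(1−p)^7, so the posterior is Beta(5+6, 10+7) = Beta(11, 17).
For Beta(a, b) with a, b > 1 the mode is (a−1)/(a+b−2) = 10/26 ≈ 0.385.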